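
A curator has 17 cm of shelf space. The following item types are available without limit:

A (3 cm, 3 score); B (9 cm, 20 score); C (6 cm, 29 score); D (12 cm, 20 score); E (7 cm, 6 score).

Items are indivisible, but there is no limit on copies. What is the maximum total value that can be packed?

61 score

Best value-per-unit is C at 29/6; filling with it alone gives 2×29 = 58.
Optimal mix: 1×A + 2×C → length 15, value 61.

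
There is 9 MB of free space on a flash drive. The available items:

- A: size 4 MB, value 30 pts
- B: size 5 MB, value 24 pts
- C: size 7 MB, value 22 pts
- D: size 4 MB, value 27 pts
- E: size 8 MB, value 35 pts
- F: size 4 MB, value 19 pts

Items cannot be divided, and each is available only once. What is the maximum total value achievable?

This is a 0/1 knapsack; check combinations near the capacity.
- A+D: size 4+4=8, value 30+27=57
- A+B: size 4+5=9, value 30+24=54
- B+D: size 5+4=9, value 24+27=51
- A+F: size 4+4=8, value 30+19=49
Best: 57 pts.

57 pts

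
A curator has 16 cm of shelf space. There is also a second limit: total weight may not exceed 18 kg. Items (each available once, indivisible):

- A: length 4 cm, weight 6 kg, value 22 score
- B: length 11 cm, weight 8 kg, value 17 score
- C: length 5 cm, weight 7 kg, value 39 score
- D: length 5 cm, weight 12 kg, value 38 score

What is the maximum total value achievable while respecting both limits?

Feasible sets respecting both limits:
- A+C: length 9, weight 13, value 61
- A+D: length 9, weight 18, value 60
- B+C: length 16, weight 15, value 56
- A+B: length 15, weight 14, value 39
Best: 61 score.

61 score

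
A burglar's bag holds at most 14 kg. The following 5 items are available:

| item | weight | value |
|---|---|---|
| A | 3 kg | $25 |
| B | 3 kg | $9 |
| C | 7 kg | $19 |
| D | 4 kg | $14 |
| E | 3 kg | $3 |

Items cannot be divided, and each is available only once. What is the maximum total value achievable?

Check high-value combinations within 14 kg:
- A+C+D: weight 3+7+4=14, value 25+19+14=58
- A+B+C: weight 3+3+7=13, value 25+9+19=53
- A+B+D+E: weight 3+3+4+3=13, value 25+9+14+3=51
Best: $58.

$58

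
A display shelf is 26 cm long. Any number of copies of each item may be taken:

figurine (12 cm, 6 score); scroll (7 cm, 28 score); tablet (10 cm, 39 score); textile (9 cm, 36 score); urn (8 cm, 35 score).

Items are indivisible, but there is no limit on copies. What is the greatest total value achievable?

Best value-per-unit is urn at 35/8; filling with it alone gives 3×35 = 105.
Optimal mix: 1×tablet + 2×urn → length 26, value 109.

109 score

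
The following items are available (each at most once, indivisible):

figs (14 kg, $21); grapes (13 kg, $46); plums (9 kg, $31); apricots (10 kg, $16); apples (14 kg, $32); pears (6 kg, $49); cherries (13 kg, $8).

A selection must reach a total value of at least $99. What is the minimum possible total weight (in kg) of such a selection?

Subsets with value ≥ 99, sorted by total weight:
- grapes+plums+pears: weight 28, value 126
- plums+apples+pears: weight 29, value 112
- grapes+apricots+pears: weight 29, value 111
Minimum weight: 28 kg.

28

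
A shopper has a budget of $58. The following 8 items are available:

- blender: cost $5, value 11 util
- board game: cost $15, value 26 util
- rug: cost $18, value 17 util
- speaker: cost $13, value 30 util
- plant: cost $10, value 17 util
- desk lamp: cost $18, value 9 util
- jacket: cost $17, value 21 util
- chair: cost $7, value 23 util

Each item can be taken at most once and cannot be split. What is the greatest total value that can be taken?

Check high-value combinations within $58:
- blender+board game+speaker+jacket+chair: cost 5+15+13+17+7=57, value 11+26+30+21+23=111
- blender+board game+speaker+plant+chair: cost 5+15+13+10+7=50, value 11+26+30+17+23=107
- blender+board game+rug+speaker+chair: cost 5+15+18+13+7=58, value 11+26+17+30+23=107
- blender+speaker+plant+jacket+chair: cost 5+13+10+17+7=52, value 11+30+17+21+23=102
- board game+speaker+jacket+chair: cost 15+13+17+7=52, value 26+30+21+23=100
Best: 111 util.

111 util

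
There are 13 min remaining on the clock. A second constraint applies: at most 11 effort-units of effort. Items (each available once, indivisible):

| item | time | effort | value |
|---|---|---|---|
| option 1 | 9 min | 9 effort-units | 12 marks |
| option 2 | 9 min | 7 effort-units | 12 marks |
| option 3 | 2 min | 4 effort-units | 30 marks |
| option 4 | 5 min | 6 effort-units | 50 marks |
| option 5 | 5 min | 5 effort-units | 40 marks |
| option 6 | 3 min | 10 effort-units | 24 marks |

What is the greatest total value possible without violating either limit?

Feasible sets respecting both limits:
- option 4+option 5: time 10, effort 11, value 90
- option 3+option 4: time 7, effort 10, value 80
- option 3+option 5: time 7, effort 9, value 70
Best: 90 marks.

90 marks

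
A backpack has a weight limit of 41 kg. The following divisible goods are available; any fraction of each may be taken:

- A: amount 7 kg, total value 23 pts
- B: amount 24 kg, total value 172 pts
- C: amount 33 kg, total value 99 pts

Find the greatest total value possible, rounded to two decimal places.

225.00

Take in order of value per unit:
- B (172/24 per unit): all 24 → value 172, running total 172.00
- A (23/7 per unit): all 7 → value 23, running total 195.00
- C (99/33 per unit): 10 of 33 → value 10×99/33 = 30.0000, running total 225.00
Total 225.00.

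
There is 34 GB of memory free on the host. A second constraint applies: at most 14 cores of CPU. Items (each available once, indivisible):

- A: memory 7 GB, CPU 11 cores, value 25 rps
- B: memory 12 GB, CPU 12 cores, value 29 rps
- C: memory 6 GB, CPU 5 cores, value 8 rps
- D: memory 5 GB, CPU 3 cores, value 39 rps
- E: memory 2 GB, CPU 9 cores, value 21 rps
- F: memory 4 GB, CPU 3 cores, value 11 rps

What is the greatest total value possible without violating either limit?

64 rps

Feasible sets respecting both limits:
- A+D: memory 12, CPU 14, value 64
- D+E: memory 7, CPU 12, value 60
- C+D+F: memory 15, CPU 11, value 58
Best: 64 rps.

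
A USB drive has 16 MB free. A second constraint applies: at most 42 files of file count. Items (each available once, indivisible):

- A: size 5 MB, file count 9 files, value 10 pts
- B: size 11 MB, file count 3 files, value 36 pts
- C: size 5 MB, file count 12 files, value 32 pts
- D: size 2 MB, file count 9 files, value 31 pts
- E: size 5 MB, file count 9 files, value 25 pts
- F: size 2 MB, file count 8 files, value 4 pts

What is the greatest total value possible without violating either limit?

92 pts

Feasible sets respecting both limits:
- C+D+E+F: size 14, file count 38, value 92
- C+D+E: size 12, file count 30, value 88
- A+C+D+F: size 14, file count 38, value 77
- A+C+D: size 12, file count 30, value 73
Best: 92 pts.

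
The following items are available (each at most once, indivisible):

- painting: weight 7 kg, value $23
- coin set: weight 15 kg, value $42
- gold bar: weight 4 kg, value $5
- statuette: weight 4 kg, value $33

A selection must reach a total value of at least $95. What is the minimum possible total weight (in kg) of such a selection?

Subsets with value ≥ 95, sorted by total weight:
- painting+coin set+statuette: weight 26, value 98
- painting+coin set+gold bar+statuette: weight 30, value 103
Minimum weight: 26 kg.

26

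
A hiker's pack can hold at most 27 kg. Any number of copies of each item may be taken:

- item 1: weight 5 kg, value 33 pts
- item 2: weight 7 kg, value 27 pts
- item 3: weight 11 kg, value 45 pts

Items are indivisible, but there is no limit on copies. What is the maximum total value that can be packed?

165 pts

Best value-per-unit is item 1 at 33/5, and filling with it alone uses weight 5×5=25. No mix of the others beats 5×33 = 165.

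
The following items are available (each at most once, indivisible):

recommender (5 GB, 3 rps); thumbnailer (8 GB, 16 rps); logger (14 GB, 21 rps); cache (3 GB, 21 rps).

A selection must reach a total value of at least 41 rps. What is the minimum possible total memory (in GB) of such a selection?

17

Subsets with value ≥ 41, sorted by total memory:
- logger+cache: memory 17, value 42
- recommender+logger+cache: memory 22, value 45
- thumbnailer+logger+cache: memory 25, value 58
- recommender+thumbnailer+logger+cache: memory 30, value 61
Minimum memory: 17 GB.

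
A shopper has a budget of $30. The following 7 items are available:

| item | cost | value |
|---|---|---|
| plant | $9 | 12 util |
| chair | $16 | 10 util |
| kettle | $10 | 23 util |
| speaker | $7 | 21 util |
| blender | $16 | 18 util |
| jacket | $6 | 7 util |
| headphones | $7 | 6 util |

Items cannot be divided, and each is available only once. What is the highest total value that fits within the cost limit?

57 util

Check high-value combinations within $30:
- kettle+speaker+jacket+headphones: cost 10+7+6+7=30, value 23+21+7+6=57
- plant+kettle+speaker: cost 9+10+7=26, value 12+23+21=56
- kettle+speaker+jacket: cost 10+7+6=23, value 23+21+7=51
- kettle+speaker+headphones: cost 10+7+7=24, value 23+21+6=50
Best: 57 util.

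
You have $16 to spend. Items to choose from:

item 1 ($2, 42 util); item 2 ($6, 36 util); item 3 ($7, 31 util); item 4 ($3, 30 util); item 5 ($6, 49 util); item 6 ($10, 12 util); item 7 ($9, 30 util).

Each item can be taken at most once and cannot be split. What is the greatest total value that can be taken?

127 util

This is a 0/1 knapsack; check combinations near the capacity.
- item 1+item 2+item 5: cost 2+6+6=14, value 42+36+49=127
- item 1+item 3+item 5: cost 2+7+6=15, value 42+31+49=122
- item 1+item 4+item 5: cost 2+3+6=11, value 42+30+49=121
- item 2+item 4+item 5: cost 6+3+6=15, value 36+30+49=115
Best: 127 util.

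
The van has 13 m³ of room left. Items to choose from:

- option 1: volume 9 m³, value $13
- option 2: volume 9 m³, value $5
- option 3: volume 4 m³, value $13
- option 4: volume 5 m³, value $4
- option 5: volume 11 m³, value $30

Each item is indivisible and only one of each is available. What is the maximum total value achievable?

Check high-value combinations within 13 m³:
- option 5: volume 11, value 30
- option 1+option 3: volume 9+4=13, value 13+13=26
- option 2+option 3: volume 9+4=13, value 5+13=18
- option 3+option 4: volume 4+5=9, value 13+4=17
- option 3: volume 4, value 13
Best: $30.

$30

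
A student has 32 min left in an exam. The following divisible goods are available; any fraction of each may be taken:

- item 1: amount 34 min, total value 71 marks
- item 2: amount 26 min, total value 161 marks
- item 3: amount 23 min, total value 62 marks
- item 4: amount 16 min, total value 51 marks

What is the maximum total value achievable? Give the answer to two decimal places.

180.13

Take in order of value per unit:
- item 2 (161/26 per unit): all 26 → value 161, running total 161.00
- item 4 (51/16 per unit): 6 of 16 → value 6×51/16 = 19.1250, running total 180.13
Total 180.13.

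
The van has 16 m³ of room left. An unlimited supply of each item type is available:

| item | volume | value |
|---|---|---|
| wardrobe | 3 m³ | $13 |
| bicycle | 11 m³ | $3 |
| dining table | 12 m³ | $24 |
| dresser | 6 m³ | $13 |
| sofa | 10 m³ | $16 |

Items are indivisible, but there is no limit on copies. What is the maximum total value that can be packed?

Best value-per-unit is wardrobe at 13/3, and filling with it alone uses volume 5×3=15. No mix of the others beats 5×13 = 65.

$65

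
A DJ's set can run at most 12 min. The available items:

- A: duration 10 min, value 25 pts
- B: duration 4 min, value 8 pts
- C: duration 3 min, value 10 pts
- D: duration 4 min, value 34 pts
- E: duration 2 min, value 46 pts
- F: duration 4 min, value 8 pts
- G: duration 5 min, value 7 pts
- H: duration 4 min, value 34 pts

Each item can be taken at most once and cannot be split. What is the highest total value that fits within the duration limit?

114 pts

Check high-value combinations within 12 min:
- D+E+H: duration 4+2+4=10, value 34+46+34=114
- C+D+E: duration 3+4+2=9, value 10+34+46=90
- C+E+H: duration 3+2+4=9, value 10+46+34=90
- B+D+E: duration 4+4+2=10, value 8+34+46=88
- D+E+F: duration 4+2+4=10, value 34+46+8=88
Best: 114 pts.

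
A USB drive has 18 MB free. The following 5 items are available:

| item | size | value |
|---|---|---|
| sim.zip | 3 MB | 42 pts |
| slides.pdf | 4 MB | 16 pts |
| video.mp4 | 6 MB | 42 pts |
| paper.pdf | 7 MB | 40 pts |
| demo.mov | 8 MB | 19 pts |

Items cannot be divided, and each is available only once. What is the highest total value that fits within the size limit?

Check high-value combinations within 18 MB:
- sim.zip+video.mp4+paper.pdf: size 3+6+7=16, value 42+42+40=124
- sim.zip+video.mp4+demo.mov: size 3+6+8=17, value 42+42+19=103
- sim.zip+paper.pdf+demo.mov: size 3+7+8=18, value 42+40+19=101
- sim.zip+slides.pdf+video.mp4: size 3+4+6=13, value 42+16+42=100
Best: 124 pts.

124 pts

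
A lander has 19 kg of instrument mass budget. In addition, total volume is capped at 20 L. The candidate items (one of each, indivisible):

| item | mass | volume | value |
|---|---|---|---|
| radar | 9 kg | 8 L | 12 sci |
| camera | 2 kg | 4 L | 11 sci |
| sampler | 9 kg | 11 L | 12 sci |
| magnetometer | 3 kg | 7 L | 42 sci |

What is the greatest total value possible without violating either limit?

65 sci

Feasible sets respecting both limits:
- radar+camera+magnetometer: mass 14, volume 19, value 65
- radar+magnetometer: mass 12, volume 15, value 54
- sampler+magnetometer: mass 12, volume 18, value 54
- camera+magnetometer: mass 5, volume 11, value 53
Best: 65 sci.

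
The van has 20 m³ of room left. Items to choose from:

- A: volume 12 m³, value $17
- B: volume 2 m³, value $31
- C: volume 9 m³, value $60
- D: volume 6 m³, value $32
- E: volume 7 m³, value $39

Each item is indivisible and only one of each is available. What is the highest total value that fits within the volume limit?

$130

This is a 0/1 knapsack; check combinations near the capacity.
- B+C+E: volume 2+9+7=18, value 31+60+39=130
- B+C+D: volume 2+9+6=17, value 31+60+32=123
- B+D+E: volume 2+6+7=15, value 31+32+39=102
Best: $130.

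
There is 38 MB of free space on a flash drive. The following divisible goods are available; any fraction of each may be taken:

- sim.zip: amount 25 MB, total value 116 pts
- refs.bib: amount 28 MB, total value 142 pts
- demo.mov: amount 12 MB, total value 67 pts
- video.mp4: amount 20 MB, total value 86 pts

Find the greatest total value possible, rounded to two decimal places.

Take in order of value per unit:
- demo.mov (67/12 per unit): all 12 → value 67, running total 67.00
- refs.bib (142/28 per unit): 26 of 28 → value 26×142/28 = 131.8571, running total 198.86
Total 198.86.

198.86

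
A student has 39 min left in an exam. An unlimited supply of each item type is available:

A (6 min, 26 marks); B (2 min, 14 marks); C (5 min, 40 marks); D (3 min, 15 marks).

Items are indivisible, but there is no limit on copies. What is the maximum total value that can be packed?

Best value-per-unit is C at 40/5; filling with it alone gives 7×40 = 280.
Optimal mix: 2×B + 7×C → time 39, value 308.

308 marks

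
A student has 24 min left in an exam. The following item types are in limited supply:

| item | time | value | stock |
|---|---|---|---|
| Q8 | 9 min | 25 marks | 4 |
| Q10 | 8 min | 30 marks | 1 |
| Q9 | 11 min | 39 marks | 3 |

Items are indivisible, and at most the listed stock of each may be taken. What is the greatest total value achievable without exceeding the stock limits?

Top feasible selections:
- 2×Q9: time 22, value 78
- 1×Q10 + 1×Q9: time 19, value 69
Best: 78 marks.

78 marks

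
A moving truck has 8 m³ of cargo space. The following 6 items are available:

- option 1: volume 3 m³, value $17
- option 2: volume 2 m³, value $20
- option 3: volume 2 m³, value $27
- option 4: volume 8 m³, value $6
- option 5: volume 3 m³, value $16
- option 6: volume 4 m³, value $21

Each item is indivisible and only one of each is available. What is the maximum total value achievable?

$68

Check high-value combinations within 8 m³:
- option 2+option 3+option 6: volume 2+2+4=8, value 20+27+21=68
- option 1+option 2+option 3: volume 3+2+2=7, value 17+20+27=64
- option 2+option 3+option 5: volume 2+2+3=7, value 20+27+16=63
Best: $68.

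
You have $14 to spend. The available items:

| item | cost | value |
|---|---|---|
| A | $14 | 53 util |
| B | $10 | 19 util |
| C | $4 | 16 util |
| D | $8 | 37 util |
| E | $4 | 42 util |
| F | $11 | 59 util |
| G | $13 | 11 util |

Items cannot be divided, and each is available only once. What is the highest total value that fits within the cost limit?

79 util

This is a 0/1 knapsack; check combinations near the capacity.
- D+E: cost 8+4=12, value 37+42=79
- B+E: cost 10+4=14, value 19+42=61
- F: cost 11, value 59
- C+E: cost 4+4=8, value 16+42=58
- C+D: cost 4+8=12, value 16+37=53
Best: 79 util.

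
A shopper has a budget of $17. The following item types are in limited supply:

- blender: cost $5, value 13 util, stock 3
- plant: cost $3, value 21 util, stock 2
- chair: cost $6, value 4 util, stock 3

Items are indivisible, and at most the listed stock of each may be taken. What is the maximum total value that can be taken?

Top feasible selections:
- 2×blender + 2×plant: cost 16, value 68
- 1×blender + 2×plant + 1×chair: cost 17, value 59
Best: 68 util.

68 util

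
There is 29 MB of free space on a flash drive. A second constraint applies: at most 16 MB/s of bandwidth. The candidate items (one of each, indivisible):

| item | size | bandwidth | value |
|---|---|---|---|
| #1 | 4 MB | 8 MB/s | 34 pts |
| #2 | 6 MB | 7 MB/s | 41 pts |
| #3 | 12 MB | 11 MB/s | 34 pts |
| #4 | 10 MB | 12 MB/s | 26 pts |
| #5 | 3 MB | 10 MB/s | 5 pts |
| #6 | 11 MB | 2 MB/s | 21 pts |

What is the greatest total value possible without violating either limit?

75 pts

Feasible sets respecting both limits:
- #1+#2: size 10, bandwidth 15, value 75
- #2+#6: size 17, bandwidth 9, value 62
- #1+#6: size 15, bandwidth 10, value 55
- #3+#6: size 23, bandwidth 13, value 55
Best: 75 pts.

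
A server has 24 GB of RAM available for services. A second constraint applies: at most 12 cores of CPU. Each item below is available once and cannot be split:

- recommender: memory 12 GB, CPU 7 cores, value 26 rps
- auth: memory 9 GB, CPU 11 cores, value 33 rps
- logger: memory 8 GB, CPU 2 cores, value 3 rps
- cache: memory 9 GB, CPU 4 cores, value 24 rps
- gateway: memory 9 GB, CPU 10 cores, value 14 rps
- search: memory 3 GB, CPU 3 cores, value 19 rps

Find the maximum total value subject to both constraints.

50 rps

Feasible sets respecting both limits:
- recommender+cache: memory 21, CPU 11, value 50
- recommender+logger+search: memory 23, CPU 12, value 48
- logger+cache+search: memory 20, CPU 9, value 46
- recommender+search: memory 15, CPU 10, value 45
Best: 50 rps.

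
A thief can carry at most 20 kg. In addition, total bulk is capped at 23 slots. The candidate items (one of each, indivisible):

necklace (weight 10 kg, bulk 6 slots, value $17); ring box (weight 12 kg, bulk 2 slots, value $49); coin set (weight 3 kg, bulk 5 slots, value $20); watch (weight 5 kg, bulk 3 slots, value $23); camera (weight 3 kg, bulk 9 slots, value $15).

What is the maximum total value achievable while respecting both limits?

Feasible sets respecting both limits:
- ring box+coin set+watch: weight 20, bulk 10, value 92
- ring box+watch+camera: weight 20, bulk 14, value 87
- ring box+coin set+camera: weight 18, bulk 16, value 84
Best: $92.

$92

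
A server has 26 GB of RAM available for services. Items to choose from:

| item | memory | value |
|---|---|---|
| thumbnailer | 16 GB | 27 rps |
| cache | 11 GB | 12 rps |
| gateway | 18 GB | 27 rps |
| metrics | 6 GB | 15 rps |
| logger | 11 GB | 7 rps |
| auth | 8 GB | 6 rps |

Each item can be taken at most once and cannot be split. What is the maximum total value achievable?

42 rps

Check high-value combinations within 26 GB:
- thumbnailer+metrics: memory 16+6=22, value 27+15=42
- gateway+metrics: memory 18+6=24, value 27+15=42
- thumbnailer+auth: memory 16+8=24, value 27+6=33
- cache+metrics+auth: memory 11+6+8=25, value 12+15+6=33
Best: 42 rps.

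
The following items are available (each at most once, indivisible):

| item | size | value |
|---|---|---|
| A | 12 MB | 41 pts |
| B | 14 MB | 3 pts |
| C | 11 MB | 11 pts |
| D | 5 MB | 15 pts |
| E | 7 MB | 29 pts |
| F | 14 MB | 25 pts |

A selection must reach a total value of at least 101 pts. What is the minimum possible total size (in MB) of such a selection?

38

Subsets with value ≥ 101, sorted by total size:
- A+D+E+F: size 38, value 110
- A+C+E+F: size 44, value 106
- A+C+D+E+F: size 49, value 121
- A+B+D+E+F: size 52, value 113
Minimum size: 38 MB.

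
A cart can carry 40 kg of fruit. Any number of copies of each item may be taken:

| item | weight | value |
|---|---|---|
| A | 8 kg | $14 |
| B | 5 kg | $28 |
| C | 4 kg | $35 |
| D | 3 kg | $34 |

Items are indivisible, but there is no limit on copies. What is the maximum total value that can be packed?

Best value-per-unit is D at 34/3; filling with it alone gives 13×34 = 442.
Optimal mix: 1×C + 12×D → weight 40, value 443.

$443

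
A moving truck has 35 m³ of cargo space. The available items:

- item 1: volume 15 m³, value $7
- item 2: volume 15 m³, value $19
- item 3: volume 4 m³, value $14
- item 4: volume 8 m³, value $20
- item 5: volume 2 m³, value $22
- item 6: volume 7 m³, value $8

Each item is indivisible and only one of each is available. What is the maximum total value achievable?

$75

Check high-value combinations within 35 m³:
- item 2+item 3+item 4+item 5: volume 15+4+8+2=29, value 19+14+20+22=75
- item 2+item 4+item 5+item 6: volume 15+8+2+7=32, value 19+20+22+8=69
- item 3+item 4+item 5+item 6: volume 4+8+2+7=21, value 14+20+22+8=64
- item 2+item 3+item 5+item 6: volume 15+4+2+7=28, value 19+14+22+8=63
- item 1+item 3+item 4+item 5: volume 15+4+8+2=29, value 7+14+20+22=63
Best: $75.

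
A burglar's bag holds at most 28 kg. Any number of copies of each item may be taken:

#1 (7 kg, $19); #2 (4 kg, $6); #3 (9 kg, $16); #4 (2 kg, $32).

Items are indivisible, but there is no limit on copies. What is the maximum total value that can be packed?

$448

Best value-per-unit is #4 at 32/2, and filling with it alone uses weight 14×2=28. No mix of the others beats 14×32 = 448.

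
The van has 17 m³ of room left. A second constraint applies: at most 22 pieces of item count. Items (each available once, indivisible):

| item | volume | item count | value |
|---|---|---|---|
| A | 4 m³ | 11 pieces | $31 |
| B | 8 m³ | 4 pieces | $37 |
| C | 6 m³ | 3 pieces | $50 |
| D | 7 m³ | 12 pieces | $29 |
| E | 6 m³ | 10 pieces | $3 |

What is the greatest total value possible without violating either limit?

$87

Feasible sets respecting both limits:
- B+C: volume 14, item count 7, value 87
- A+C: volume 10, item count 14, value 81
- C+D: volume 13, item count 15, value 79
Best: $87.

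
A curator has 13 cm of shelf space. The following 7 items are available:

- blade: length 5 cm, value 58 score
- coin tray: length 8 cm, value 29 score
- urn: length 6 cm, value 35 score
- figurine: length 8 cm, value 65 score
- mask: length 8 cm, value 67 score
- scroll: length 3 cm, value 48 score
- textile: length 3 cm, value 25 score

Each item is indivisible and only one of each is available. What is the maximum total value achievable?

131 score

Check high-value combinations within 13 cm:
- blade+scroll+textile: length 5+3+3=11, value 58+48+25=131
- blade+mask: length 5+8=13, value 58+67=125
- blade+figurine: length 5+8=13, value 58+65=123
- mask+scroll: length 8+3=11, value 67+48=115
- figurine+scroll: length 8+3=11, value 65+48=113
Best: 131 score.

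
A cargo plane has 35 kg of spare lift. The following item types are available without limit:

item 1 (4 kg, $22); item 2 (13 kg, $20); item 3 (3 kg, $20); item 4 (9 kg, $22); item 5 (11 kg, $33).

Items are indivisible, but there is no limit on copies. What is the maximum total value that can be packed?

Best value-per-unit is item 3 at 20/3; filling with it alone gives 11×20 = 220.
Optimal mix: 2×item 1 + 9×item 3 → weight 35, value 224.

$224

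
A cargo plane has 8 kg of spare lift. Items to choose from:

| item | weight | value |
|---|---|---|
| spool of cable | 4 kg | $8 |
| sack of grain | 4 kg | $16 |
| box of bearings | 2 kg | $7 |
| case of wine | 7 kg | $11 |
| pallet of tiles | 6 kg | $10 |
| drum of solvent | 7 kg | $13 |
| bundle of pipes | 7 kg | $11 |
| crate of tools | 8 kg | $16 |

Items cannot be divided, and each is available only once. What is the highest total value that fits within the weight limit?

$24

This is a 0/1 knapsack; check combinations near the capacity.
- spool of cable+sack of grain: weight 4+4=8, value 8+16=24
- sack of grain+box of bearings: weight 4+2=6, value 16+7=23
- box of bearings+pallet of tiles: weight 2+6=8, value 7+10=17
Best: $24.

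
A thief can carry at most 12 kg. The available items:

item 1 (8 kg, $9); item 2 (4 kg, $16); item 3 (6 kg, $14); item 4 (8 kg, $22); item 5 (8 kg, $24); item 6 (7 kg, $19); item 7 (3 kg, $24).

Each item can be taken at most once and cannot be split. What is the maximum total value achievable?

$48

Check high-value combinations within 12 kg:
- item 5+item 7: weight 8+3=11, value 24+24=48
- item 4+item 7: weight 8+3=11, value 22+24=46
- item 6+item 7: weight 7+3=10, value 19+24=43
Best: $48.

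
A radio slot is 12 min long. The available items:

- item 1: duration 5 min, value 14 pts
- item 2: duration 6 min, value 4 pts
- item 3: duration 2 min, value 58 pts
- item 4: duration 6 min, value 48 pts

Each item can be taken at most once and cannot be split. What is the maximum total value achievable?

106 pts

Check high-value combinations within 12 min:
- item 3+item 4: duration 2+6=8, value 58+48=106
- item 1+item 3: duration 5+2=7, value 14+58=72
- item 2+item 3: duration 6+2=8, value 4+58=62
Best: 106 pts.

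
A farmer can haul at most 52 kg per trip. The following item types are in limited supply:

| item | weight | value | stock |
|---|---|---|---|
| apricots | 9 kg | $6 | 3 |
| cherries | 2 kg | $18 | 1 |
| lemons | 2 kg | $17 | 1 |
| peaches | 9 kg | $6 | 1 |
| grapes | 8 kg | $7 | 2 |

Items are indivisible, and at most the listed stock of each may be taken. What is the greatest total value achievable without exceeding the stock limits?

Best selections within weight 52 and stock limits:
- 2×apricots + 1×cherries + 1×lemons + 1×peaches + 2×grapes: weight 47, value 67
- 3×apricots + 1×cherries + 1×lemons + 2×grapes: weight 47, value 67
- 3×apricots + 1×cherries + 1×lemons + 1×peaches + 1×grapes: weight 48, value 66
- 1×apricots + 1×cherries + 1×lemons + 1×peaches + 2×grapes: weight 38, value 61
Best: $67.

$67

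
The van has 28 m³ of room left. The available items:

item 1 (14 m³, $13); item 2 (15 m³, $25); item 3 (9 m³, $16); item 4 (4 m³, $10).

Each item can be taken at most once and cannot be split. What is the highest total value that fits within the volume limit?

Check high-value combinations within 28 m³:
- item 2+item 3+item 4: volume 15+9+4=28, value 25+16+10=51
- item 2+item 3: volume 15+9=24, value 25+16=41
- item 1+item 3+item 4: volume 14+9+4=27, value 13+16+10=39
- item 2+item 4: volume 15+4=19, value 25+10=35
- item 1+item 3: volume 14+9=23, value 13+16=29
Best: $51.

$51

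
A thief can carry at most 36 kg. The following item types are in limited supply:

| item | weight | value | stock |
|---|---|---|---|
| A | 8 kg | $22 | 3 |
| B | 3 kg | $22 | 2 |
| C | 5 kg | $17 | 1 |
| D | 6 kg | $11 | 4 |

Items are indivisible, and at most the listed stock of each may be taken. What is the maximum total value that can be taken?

$127

Top feasible selections:
- 3×A + 2×B + 1×C: weight 35, value 127
- 3×A + 2×B + 1×D: weight 36, value 121
Best: $127.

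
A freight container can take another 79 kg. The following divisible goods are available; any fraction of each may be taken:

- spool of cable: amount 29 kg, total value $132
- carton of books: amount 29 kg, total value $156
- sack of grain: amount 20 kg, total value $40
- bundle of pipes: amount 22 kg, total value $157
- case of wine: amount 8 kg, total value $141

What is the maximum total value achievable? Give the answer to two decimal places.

Take in order of value per unit:
- case of wine (141/8 per unit): all 8 → value 141, running total 141.00
- bundle of pipes (157/22 per unit): all 22 → value 157, running total 298.00
- carton of books (156/29 per unit): all 29 → value 156, running total 454.00
- spool of cable (132/29 per unit): 20 of 29 → value 20×132/29 = 91.0345, running total 545.03
Total 545.03.

545.03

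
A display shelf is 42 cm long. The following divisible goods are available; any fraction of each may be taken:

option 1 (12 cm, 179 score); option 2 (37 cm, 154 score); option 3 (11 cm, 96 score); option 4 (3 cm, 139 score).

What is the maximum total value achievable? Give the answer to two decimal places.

480.59

Take in order of value per unit:
- option 4 (139/3 per unit): all 3 → value 139, running total 139.00
- option 1 (179/12 per unit): all 12 → value 179, running total 318.00
- option 3 (96/11 per unit): all 11 → value 96, running total 414.00
- option 2 (154/37 per unit): 16 of 37 → value 16×154/37 = 66.5946, running total 480.59
Total 480.59.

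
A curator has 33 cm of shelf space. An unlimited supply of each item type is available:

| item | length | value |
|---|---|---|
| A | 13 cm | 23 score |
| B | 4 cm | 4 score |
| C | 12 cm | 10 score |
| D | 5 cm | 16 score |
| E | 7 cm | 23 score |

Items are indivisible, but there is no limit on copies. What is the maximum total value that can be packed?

Best value-per-unit is E at 23/7; filling with it alone gives 4×23 = 92.
Optimal mix: 1×D + 4×E → length 33, value 108.

108 score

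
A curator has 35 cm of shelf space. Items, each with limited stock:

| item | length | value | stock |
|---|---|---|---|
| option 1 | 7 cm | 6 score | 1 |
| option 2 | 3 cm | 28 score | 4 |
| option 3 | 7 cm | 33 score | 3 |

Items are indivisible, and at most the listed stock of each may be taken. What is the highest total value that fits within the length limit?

Top feasible selections:
- 4×option 2 + 3×option 3: length 33, value 211
- 1×option 1 + 4×option 2 + 2×option 3: length 33, value 184
- 3×option 2 + 3×option 3: length 30, value 183
Best: 211 score.

211 score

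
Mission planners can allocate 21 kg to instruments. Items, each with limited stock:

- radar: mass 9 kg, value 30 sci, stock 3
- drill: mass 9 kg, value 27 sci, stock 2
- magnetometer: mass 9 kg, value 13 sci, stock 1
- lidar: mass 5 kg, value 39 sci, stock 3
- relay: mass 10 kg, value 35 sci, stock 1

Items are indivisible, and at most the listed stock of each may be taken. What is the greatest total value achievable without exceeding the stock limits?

117 sci

Best selections within mass 21 and stock limits:
- 3×lidar: mass 15, value 117
- 2×lidar + 1×relay: mass 20, value 113
- 1×radar + 2×lidar: mass 19, value 108
Best: 117 sci.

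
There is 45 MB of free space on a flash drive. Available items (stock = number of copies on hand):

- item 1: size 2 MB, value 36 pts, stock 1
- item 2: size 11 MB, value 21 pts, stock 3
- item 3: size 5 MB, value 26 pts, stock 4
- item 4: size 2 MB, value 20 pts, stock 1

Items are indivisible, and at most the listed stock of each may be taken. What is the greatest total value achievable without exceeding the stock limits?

182 pts

Best selections within size 45 and stock limits:
- 1×item 1 + 2×item 2 + 4×item 3: size 44, value 182
- 1×item 1 + 1×item 2 + 4×item 3 + 1×item 4: size 35, value 181
- 1×item 1 + 2×item 2 + 3×item 3 + 1×item 4: size 41, value 176
- 2×item 2 + 4×item 3 + 1×item 4: size 44, value 166
Best: 182 pts.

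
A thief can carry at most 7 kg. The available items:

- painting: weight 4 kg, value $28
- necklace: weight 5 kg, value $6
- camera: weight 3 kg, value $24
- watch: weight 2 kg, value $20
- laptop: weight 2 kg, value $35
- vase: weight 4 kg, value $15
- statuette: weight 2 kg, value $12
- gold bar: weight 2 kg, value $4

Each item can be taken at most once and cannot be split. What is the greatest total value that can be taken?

Check high-value combinations within 7 kg:
- camera+watch+laptop: weight 3+2+2=7, value 24+20+35=79
- camera+laptop+statuette: weight 3+2+2=7, value 24+35+12=71
- watch+laptop+statuette: weight 2+2+2=6, value 20+35+12=67
- painting+laptop: weight 4+2=6, value 28+35=63
Best: $79.

$79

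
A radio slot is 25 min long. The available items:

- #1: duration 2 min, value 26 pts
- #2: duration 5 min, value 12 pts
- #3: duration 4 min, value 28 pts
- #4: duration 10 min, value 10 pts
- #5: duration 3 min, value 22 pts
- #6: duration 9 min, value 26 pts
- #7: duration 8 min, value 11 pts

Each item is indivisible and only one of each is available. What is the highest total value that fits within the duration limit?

Check high-value combinations within 25 min:
- #1+#2+#3+#5+#6: duration 2+5+4+3+9=23, value 26+12+28+22+26=114
- #1+#3+#5+#6: duration 2+4+3+9=18, value 26+28+22+26=102
- #1+#2+#3+#5+#7: duration 2+5+4+3+8=22, value 26+12+28+22+11=99
- #1+#2+#3+#4+#5: duration 2+5+4+10+3=24, value 26+12+28+10+22=98
Best: 114 pts.

114 pts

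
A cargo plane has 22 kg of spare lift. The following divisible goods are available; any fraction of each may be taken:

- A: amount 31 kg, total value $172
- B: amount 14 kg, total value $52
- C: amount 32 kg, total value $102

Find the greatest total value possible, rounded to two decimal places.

Take in order of value per unit:
- A (172/31 per unit): 22 of 31 → value 22×172/31 = 122.0645, running total 122.06
Total 122.06.

122.06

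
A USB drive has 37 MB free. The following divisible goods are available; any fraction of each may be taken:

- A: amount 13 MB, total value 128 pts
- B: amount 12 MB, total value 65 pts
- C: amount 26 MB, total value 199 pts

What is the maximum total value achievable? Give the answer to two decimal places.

311.69

Take in order of value per unit:
- A (128/13 per unit): all 13 → value 128, running total 128.00
- C (199/26 per unit): 24 of 26 → value 24×199/26 = 183.6923, running total 311.69
Total 311.69.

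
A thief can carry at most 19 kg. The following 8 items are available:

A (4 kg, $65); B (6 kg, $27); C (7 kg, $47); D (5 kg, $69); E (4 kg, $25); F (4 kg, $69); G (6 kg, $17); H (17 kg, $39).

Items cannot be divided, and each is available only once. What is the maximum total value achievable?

$230

This is a 0/1 knapsack; check combinations near the capacity.
- A+B+D+F: weight 4+6+5+4=19, value 65+27+69+69=230
- A+D+E+F: weight 4+5+4+4=17, value 65+69+25+69=228
- A+D+F+G: weight 4+5+4+6=19, value 65+69+69+17=220
Best: $230.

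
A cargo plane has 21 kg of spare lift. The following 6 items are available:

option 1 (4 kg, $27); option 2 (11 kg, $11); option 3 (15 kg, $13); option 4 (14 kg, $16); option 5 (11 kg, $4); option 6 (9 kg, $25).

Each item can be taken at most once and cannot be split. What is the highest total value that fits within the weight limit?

$52

Check high-value combinations within 21 kg:
- option 1+option 6: weight 4+9=13, value 27+25=52
- option 1+option 4: weight 4+14=18, value 27+16=43
- option 1+option 3: weight 4+15=19, value 27+13=40
- option 1+option 2: weight 4+11=15, value 27+11=38
Best: $52.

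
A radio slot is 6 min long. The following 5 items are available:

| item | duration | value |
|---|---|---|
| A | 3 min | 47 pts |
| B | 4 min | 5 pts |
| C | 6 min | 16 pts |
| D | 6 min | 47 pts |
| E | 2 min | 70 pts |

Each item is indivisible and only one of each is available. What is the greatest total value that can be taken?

117 pts

Check high-value combinations within 6 min:
- A+E: duration 3+2=5, value 47+70=117
- B+E: duration 4+2=6, value 5+70=75
- E: duration 2, value 70
- A: duration 3, value 47
- D: duration 6, value 47
Best: 117 pts.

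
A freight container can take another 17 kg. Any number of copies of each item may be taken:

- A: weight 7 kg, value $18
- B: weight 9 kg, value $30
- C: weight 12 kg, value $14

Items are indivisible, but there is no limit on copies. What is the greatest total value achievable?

$48

Best value-per-unit is B at 30/9; filling with it alone gives 1×30 = 30.
Optimal mix: 1×A + 1×B → weight 16, value 48.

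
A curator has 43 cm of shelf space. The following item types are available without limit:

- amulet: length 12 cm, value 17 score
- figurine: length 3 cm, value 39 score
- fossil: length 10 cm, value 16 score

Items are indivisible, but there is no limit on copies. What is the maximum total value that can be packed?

546 score

Best value-per-unit is figurine at 39/3, and filling with it alone uses length 14×3=42. No mix of the others beats 14×39 = 546.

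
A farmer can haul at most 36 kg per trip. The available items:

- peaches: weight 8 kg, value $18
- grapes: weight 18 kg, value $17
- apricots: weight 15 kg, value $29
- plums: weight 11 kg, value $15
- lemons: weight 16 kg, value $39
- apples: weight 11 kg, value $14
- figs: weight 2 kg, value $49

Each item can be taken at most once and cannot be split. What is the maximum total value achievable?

$117

Check high-value combinations within 36 kg:
- apricots+lemons+figs: weight 15+16+2=33, value 29+39+49=117
- peaches+apricots+plums+figs: weight 8+15+11+2=36, value 18+29+15+49=111
- peaches+apricots+apples+figs: weight 8+15+11+2=36, value 18+29+14+49=110
- peaches+lemons+figs: weight 8+16+2=26, value 18+39+49=106
Best: $117.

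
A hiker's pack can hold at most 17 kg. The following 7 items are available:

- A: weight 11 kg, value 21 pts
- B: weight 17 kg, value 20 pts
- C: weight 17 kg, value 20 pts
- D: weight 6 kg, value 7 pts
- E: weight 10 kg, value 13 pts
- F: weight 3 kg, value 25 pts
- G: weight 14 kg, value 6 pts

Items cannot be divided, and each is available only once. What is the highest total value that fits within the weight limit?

This is a 0/1 knapsack; check combinations near the capacity.
- A+F: weight 11+3=14, value 21+25=46
- E+F: weight 10+3=13, value 13+25=38
- D+F: weight 6+3=9, value 7+25=32
- F+G: weight 3+14=17, value 25+6=31
Best: 46 pts.

46 pts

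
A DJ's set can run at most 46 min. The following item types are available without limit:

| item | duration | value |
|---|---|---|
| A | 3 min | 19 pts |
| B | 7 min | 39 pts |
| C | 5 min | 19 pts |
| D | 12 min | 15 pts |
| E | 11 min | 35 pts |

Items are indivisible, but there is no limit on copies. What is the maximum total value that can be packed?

Best value-per-unit is A at 19/3; filling with it alone gives 15×19 = 285.
Optimal mix: 13×A + 1×B → duration 46, value 286.

286 pts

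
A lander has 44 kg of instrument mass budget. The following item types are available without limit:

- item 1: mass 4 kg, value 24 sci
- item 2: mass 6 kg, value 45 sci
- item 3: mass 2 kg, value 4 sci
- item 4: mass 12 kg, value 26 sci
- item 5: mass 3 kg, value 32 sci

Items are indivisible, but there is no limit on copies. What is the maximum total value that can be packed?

Best value-per-unit is item 5 at 32/3; filling with it alone gives 14×32 = 448.
Optimal mix: 1×item 3 + 14×item 5 → mass 44, value 452.

452 sci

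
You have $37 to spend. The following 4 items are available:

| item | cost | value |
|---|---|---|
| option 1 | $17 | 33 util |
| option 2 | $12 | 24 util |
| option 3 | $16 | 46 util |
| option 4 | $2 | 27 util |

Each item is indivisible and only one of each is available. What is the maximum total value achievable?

106 util

Check high-value combinations within $37:
- option 1+option 3+option 4: cost 17+16+2=35, value 33+46+27=106
- option 2+option 3+option 4: cost 12+16+2=30, value 24+46+27=97
- option 1+option 2+option 4: cost 17+12+2=31, value 33+24+27=84
Best: 106 util.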